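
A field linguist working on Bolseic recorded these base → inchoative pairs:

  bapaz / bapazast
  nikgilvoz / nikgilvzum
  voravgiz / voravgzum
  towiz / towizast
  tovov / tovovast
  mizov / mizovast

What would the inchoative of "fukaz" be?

fukazast

bapaz and voravgiz both end in -z yet inflect differently (bapazast, voravgzum), so the final letter is not what conditions the rule; the number of vowels is.
"fukaz" has 2 vowels. The stems with 2 vowels (bapaz → bapazast, towiz → towizast, tovov → tovovast) add -ast.
So fukaz → fukazast.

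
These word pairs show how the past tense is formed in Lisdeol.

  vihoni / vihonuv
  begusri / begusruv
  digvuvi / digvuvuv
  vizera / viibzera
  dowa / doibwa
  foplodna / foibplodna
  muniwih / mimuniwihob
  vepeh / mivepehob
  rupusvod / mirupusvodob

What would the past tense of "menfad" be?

vihoni and muniwih both have last vowel 'i' yet inflect differently (vihonuv, mimuniwihob), so the last vowel is not what conditions the rule; the final letter is.
"menfad" ends in -d. The one such stem in the data (rupusvod → mirupusvodob) adds mi- … -ob around the stem, so the same rule applies.
So menfad → mimenfadob.

mimenfadob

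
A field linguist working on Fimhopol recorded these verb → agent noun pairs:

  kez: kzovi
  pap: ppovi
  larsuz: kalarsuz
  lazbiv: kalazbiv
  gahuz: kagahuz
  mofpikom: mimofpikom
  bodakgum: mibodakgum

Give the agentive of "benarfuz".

mibenarfuz

kez and larsuz both end in -z yet inflect differently (kzovi, kalarsuz), so the final letter is not what conditions the rule; the number of vowels is.
"benarfuz" has 3 vowels. The stems with 3 vowels (mofpikom → mimofpikom, bodakgum → mibodakgum) add the prefix mi-.
So benarfuz → mibenarfuz.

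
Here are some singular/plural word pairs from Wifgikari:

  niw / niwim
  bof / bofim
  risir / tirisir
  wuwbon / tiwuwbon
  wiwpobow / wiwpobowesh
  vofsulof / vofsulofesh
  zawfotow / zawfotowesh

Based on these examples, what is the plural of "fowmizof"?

niw and wiwpobow both end in -w yet inflect differently (niwim, wiwpobowesh), so the final letter is not what conditions the rule; the number of vowels is.
"fowmizof" has 3 vowels. The stems with 3 vowels (wiwpobow → wiwpobowesh, vofsulof → vofsulofesh, zawfotow → zawfotowesh) add -esh.
The other patterns: stems with 1 vowel add -im; stems with 2 vowels add the prefix ti-.
So fowmizof → fowmizofesh.

fowmizofesh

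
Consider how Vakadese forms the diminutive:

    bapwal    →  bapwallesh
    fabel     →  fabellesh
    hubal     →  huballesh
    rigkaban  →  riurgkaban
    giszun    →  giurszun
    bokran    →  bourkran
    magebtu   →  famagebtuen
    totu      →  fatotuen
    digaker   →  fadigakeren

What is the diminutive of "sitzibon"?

siurtzibon

bapwal and rigkaban both have last vowel 'a' yet inflect differently (bapwallesh, riurgkaban), so the last vowel is not what conditions the rule; the final letter is.
"sitzibon" ends in -n. The stems ending in -n (rigkaban → riurgkaban, giszun → giurszun, bokran → bourkran) insert -ur- after the first vowel.
The other patterns: stems ending in -l double the final consonant and add -esh; stems ending in -r or -u add fa- … -en around the stem.
So sitzibon → siurtzibon.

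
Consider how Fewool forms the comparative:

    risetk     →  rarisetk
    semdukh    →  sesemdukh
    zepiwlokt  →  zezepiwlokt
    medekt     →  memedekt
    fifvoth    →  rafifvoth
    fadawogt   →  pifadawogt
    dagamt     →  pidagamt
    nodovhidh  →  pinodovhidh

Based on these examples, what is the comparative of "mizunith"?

"mizunith" has second-to-last letter 't'. The stems whose second-to-last letter is 't' (fifvoth → rafifvoth, risetk → rarisetk) add the prefix ra-.
The other patterns: stems whose second-to-last letter is 'k' repeat the first consonant+vowel as a prefix; stems whose second-to-last letter is 'd', 'g' or 'm' add the prefix pi-.
So mizunith → ramizunith.

ramizunith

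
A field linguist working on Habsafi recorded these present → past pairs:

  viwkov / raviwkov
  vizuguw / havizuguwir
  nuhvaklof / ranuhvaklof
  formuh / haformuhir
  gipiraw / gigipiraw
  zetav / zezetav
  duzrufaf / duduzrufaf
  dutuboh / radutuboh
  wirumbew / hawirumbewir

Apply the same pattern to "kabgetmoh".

rakabgetmoh

viwkov and zetav both end in -v yet inflect differently (raviwkov, zezetav), so the final letter is not what conditions the rule; the last vowel is.
"kabgetmoh" has last vowel 'o'. The stems whose last vowel is 'o' (dutuboh → radutuboh, viwkov → raviwkov, nuhvaklof → ranuhvaklof) add the prefix ra-.
The other patterns: stems whose last vowel is 'a' repeat the first consonant+vowel as a prefix; stems whose last vowel is 'e' or 'u' add ha- … -ir around the stem.
So kabgetmoh → rakabgetmoh.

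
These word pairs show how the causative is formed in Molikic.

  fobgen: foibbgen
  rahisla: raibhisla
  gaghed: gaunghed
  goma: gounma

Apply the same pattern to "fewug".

feibwug

goma and rahisla both end in -a yet inflect differently (gounma, raibhisla), so the final letter is not what conditions the rule; the first letter is.
"fewug" begins with f-. The one such stem in the data (fobgen → foibbgen) inserts -ib- after the first vowel (as does rahisla), so the same rule applies.
The other pattern: stems beginning with g- insert -un- after the first vowel.
So fewug → feibwug.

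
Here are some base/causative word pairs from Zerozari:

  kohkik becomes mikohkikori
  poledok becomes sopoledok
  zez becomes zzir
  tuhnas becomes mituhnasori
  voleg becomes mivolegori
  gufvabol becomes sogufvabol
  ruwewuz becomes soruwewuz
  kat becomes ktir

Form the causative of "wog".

wgir

"wog" has 1 vowel. The stems with 1 vowel (kat → ktir, zez → zzir) delete the last vowel and add -ir.
The other patterns: stems with 2 vowels add mi- … -ori around the stem; stems with 3 vowels add the prefix so-.
So wog → wgir.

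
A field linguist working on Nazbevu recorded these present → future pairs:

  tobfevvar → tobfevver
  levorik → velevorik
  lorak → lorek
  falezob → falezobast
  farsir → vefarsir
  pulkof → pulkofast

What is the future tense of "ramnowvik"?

veramnowvik

levorik and lorak both end in -k yet inflect differently (velevorik, lorek), so the final letter is not what conditions the rule; the last vowel is.
"ramnowvik" has last vowel 'i'. The stems whose last vowel is 'i' (levorik → velevorik, farsir → vefarsir) add the prefix ve-.
The other patterns: stems whose last vowel is 'a' change the last vowel to 'e'; stems whose last vowel is 'o' add -ast.
So ramnowvik → veramnowvik.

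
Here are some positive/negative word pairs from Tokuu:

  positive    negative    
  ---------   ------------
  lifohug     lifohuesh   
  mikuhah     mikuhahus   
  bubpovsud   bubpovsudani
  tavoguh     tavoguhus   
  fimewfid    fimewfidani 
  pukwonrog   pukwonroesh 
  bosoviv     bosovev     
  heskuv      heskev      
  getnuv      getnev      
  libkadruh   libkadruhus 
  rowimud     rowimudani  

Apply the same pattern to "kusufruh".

kusufruhus

"kusufruh" ends in -h. The stems ending in -h (libkadruh → libkadruhus, mikuhah → mikuhahus, tavoguh → tavoguhus) add -us.
The other patterns: stems ending in -g drop the final letter and add -esh; stems ending in -v change the last vowel to 'e'; stems ending in -d add -ani.
So kusufruh → kusufruhus.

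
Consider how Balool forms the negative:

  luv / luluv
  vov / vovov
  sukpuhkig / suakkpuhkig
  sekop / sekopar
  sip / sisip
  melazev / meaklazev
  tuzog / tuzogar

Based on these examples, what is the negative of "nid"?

ninid

sip and sekop both end in -p yet inflect differently (sisip, sekopar), so the final letter is not what conditions the rule; the number of vowels is.
"nid" has 1 vowel. The stems with 1 vowel (luv → luluv, vov → vovov, sip → sisip) repeat the first consonant+vowel as a prefix.
So nid → ninid.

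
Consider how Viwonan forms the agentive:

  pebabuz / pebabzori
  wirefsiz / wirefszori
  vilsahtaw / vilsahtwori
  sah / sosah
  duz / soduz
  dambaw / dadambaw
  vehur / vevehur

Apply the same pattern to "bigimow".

bigimwori

duz and wirefsiz both end in -z yet inflect differently (soduz, wirefszori), so the final letter is not what conditions the rule; the number of vowels is.
"bigimow" has 3 vowels. The stems with 3 vowels (wirefsiz → wirefszori, vilsahtaw → vilsahtwori, pebabuz → pebabzori) delete the last vowel and add -ori.
So bigimow → bigimwori.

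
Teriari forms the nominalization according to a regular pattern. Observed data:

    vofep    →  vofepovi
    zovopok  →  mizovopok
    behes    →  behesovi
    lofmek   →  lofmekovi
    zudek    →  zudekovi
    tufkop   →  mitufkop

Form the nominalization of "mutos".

zudek and zovopok both end in -k yet inflect differently (zudekovi, mizovopok), so the final letter is not what conditions the rule; the last vowel is.
"mutos" has last vowel 'o'. The stems whose last vowel is 'o' (zovopok → mizovopok, tufkop → mitufkop) add the prefix mi-.
The other pattern: stems whose last vowel is 'e' add -ovi.
So mutos → mimutos.

mimutos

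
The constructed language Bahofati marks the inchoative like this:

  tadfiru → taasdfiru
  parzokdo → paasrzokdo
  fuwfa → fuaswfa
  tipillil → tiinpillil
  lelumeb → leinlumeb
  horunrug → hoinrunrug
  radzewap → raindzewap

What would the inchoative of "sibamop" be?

tadfiru and horunrug both have last vowel 'u' yet inflect differently (taasdfiru, hoinrunrug), so the last vowel is not what conditions the rule; whether the stem ends in a vowel or a consonant is.
"sibamop" ends in a consonant. The stems ending in a consonant (tipillil → tiinpillil, lelumeb → leinlumeb, horunrug → hoinrunrug) insert -in- after the first vowel.
So sibamop → siinbamop.

siinbamop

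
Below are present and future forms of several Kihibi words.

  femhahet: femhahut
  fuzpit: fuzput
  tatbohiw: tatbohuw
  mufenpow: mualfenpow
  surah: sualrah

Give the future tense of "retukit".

tatbohiw and mufenpow both end in -w yet inflect differently (tatbohuw, mualfenpow), so the final letter is not what conditions the rule; the last vowel is.
"retukit" has last vowel 'i'. The stems whose last vowel is 'i' (fuzpit → fuzput, tatbohiw → tatbohuw) change the last vowel to 'u'.
The other pattern: stems whose last vowel is 'a' or 'o' insert -al- after the first vowel.
So retukit → retukut.

retukut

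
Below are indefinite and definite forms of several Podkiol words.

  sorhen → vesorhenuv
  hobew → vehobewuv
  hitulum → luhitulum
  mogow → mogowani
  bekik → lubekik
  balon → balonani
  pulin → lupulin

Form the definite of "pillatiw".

mogow and hobew both end in -w yet inflect differently (mogowani, vehobewuv), so the final letter is not what conditions the rule; the last vowel is.
"pillatiw" has last vowel 'i'. The stems whose last vowel is 'i' (bekik → lubekik, pulin → lupulin) add the prefix lu-.
The other patterns: stems whose last vowel is 'o' add -ani; stems whose last vowel is 'e' add ve- … -uv around the stem.
So pillatiw → lupillatiw.

lupillatiw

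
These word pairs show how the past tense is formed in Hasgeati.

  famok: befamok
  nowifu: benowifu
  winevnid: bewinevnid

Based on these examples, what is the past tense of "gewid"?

begewid

Every pair shown (famok → befamok, nowifu → benowifu, winevnid → bewinevnid) follows the same rule: add the prefix be-.
So gewid → begewid.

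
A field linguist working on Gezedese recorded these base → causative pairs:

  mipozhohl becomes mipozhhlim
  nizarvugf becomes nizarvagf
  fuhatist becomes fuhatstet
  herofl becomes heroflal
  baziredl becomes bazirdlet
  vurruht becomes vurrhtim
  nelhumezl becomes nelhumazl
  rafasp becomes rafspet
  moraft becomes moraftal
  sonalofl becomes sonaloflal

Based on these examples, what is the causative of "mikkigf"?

mikkagf

mipozhohl and herofl both end in -l yet inflect differently (mipozhhlim, heroflal), so the final letter is not what conditions the rule; the second-to-last letter is.
"mikkigf" has second-to-last letter 'g'. The one such stem in the data (nizarvugf → nizarvagf) changes the last vowel to 'a' (as does nelhumezl), so the same rule applies.
The other patterns: stems whose second-to-last letter is 'h' delete the last vowel and add -im; stems whose second-to-last letter is 'f' add -al; stems whose second-to-last letter is 'd' or 's' delete the last vowel and add -et.
So mikkigf → mikkagf.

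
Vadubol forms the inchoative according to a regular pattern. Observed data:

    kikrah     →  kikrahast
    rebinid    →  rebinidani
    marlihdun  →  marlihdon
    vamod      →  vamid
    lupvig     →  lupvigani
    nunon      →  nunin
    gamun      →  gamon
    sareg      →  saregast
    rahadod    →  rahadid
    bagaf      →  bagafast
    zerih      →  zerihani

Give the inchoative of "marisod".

marisid

"marisod" has last vowel 'o'. The stems whose last vowel is 'o' (vamod → vamid, rahadod → rahadid, nunon → nunin) change the last vowel to 'i'.
So marisod → marisid.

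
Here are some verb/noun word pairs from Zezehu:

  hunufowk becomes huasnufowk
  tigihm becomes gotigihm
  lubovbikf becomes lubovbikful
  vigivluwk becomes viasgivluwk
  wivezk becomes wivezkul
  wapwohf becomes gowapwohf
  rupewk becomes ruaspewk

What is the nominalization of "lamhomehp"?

golamhomehp

wapwohf and lubovbikf both end in -f yet inflect differently (gowapwohf, lubovbikful), so the final letter is not what conditions the rule; the second-to-last letter is.
"lamhomehp" has second-to-last letter 'h'. The stems whose second-to-last letter is 'h' (wapwohf → gowapwohf, tigihm → gotigihm) add the prefix go-.
So lamhomehp → golamhomehp.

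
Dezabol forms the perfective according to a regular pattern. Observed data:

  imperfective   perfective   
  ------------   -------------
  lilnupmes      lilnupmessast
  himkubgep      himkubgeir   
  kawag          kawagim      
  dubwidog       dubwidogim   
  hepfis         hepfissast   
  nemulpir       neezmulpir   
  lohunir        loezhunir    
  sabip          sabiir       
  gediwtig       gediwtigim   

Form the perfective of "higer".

hiezger

lilnupmes and himkubgep both have last vowel 'e' yet inflect differently (lilnupmessast, himkubgeir), so the last vowel is not what conditions the rule; the final letter is.
"higer" ends in -r. The stems ending in -r (nemulpir → neezmulpir, lohunir → loezhunir) insert -ez- after the first vowel.
The other patterns: stems ending in -s double the final consonant and add -ast; stems ending in -p drop the final letter and add -ir; stems ending in -g add -im.
So higer → hiezger.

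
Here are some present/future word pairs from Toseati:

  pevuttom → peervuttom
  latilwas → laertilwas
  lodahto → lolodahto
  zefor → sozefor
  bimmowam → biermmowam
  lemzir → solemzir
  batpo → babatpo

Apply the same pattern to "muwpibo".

mumuwpibo

zefor and lodahto both have last vowel 'o' yet inflect differently (sozefor, lolodahto), so the last vowel is not what conditions the rule; the final letter is.
"muwpibo" ends in -o. The stems ending in -o (lodahto → lolodahto, batpo → babatpo) repeat the first consonant+vowel as a prefix.
The other patterns: stems ending in -r add the prefix so-; stems ending in -m or -s insert -er- after the first vowel.
So muwpibo → mumuwpibo.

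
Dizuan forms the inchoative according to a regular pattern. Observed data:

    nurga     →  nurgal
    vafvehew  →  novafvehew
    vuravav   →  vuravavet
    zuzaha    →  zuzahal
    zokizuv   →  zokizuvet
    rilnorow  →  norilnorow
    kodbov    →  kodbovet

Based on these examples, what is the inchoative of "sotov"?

rilnorow and kodbov both have last vowel 'o' yet inflect differently (norilnorow, kodbovet), so the last vowel is not what conditions the rule; the final letter is.
"sotov" ends in -v. The stems ending in -v (zokizuv → zokizuvet, kodbov → kodbovet, vuravav → vuravavet) add -et.
The other patterns: stems ending in -w add the prefix no-; stems ending in -a drop the final letter and add -al.
So sotov → sotovet.

sotovet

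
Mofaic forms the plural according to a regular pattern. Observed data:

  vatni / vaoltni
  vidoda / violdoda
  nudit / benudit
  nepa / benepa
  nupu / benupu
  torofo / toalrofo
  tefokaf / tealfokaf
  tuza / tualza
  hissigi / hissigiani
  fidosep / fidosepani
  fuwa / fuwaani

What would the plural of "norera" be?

benorera

vidoda and nepa both end in -a yet inflect differently (violdoda, benepa), so the final letter is not what conditions the rule; the first letter is.
"norera" begins with n-. The stems beginning with n- (nudit → benudit, nepa → benepa, nupu → benupu) add the prefix be-.
The other patterns: stems beginning with v- insert -ol- after the first vowel; stems beginning with t- insert -al- after the first vowel; stems beginning with f- or h- add -ani.
So norera → benorera.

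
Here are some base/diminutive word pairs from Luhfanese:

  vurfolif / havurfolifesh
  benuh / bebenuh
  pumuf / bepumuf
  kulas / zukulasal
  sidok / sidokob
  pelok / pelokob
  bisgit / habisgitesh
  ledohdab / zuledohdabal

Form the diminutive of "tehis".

hatehisesh

pumuf and vurfolif both end in -f yet inflect differently (bepumuf, havurfolifesh), so the final letter is not what conditions the rule; the last vowel is.
"tehis" has last vowel 'i'. The stems whose last vowel is 'i' (bisgit → habisgitesh, vurfolif → havurfolifesh) add ha- … -esh around the stem.
The other patterns: stems whose last vowel is 'o' add -ob; stems whose last vowel is 'u' add the prefix be-; stems whose last vowel is 'a' add zu- … -al around the stem.
So tehis → hatehisesh.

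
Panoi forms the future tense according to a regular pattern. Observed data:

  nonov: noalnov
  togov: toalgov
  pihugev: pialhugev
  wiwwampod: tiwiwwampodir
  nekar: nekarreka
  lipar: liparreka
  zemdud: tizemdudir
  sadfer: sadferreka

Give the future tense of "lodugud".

tilodugudir

sadfer and pihugev both have last vowel 'e' yet inflect differently (sadferreka, pialhugev), so the last vowel is not what conditions the rule; the final letter is.
"lodugud" ends in -d. The stems ending in -d (zemdud → tizemdudir, wiwwampod → tiwiwwampodir) add ti- … -ir around the stem.
The other patterns: stems ending in -r double the final consonant and add -eka; stems ending in -v insert -al- after the first vowel.
So lodugud → tilodugudir.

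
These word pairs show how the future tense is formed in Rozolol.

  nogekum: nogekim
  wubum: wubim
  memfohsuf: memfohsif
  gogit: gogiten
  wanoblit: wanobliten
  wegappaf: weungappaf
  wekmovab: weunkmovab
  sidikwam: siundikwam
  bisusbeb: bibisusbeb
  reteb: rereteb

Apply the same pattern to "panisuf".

"panisuf" has last vowel 'u'. The stems whose last vowel is 'u' (nogekum → nogekim, wubum → wubim, memfohsuf → memfohsif) change the last vowel to 'i'.
So panisuf → panisif.

panisif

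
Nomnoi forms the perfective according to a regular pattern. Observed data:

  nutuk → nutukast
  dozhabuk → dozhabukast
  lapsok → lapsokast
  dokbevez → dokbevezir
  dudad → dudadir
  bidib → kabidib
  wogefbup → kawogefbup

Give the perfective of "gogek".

gogekast

nutuk and wogefbup both have last vowel 'u' yet inflect differently (nutukast, kawogefbup), so the last vowel is not what conditions the rule; the final letter is.
"gogek" ends in -k. The stems ending in -k (nutuk → nutukast, dozhabuk → dozhabukast, lapsok → lapsokast) add -ast.
The other patterns: stems ending in -d or -z add -ir; stems ending in -b or -p add the prefix ka-.
So gogek → gogekast.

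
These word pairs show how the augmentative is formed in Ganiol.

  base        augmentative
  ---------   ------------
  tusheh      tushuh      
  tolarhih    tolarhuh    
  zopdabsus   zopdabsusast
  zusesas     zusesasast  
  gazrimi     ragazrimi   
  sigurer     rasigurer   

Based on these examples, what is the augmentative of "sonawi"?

tolarhih and gazrimi both have last vowel 'i' yet inflect differently (tolarhuh, ragazrimi), so the last vowel is not what conditions the rule; the final letter is.
"sonawi" ends in -i. The one such stem in the data (gazrimi → ragazrimi) adds the prefix ra-, so the same rule applies.
So sonawi → rasonawi.

rasonawi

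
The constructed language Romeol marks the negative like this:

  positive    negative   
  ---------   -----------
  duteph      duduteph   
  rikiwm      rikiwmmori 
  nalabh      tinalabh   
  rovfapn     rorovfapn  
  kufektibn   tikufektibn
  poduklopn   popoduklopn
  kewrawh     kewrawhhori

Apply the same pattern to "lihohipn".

duteph and kewrawh both end in -h yet inflect differently (duduteph, kewrawhhori), so the final letter is not what conditions the rule; the second-to-last letter is.
"lihohipn" has second-to-last letter 'p'. The stems whose second-to-last letter is 'p' (poduklopn → popoduklopn, duteph → duduteph, rovfapn → rorovfapn) repeat the first consonant+vowel as a prefix.
So lihohipn → lilihohipn.

lilihohipn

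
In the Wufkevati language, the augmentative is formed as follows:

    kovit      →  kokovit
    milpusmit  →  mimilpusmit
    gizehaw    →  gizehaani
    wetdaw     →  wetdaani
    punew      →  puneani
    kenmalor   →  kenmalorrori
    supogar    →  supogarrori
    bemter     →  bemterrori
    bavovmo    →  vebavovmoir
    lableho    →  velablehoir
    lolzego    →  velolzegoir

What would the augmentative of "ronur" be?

gizehaw and supogar both have last vowel 'a' yet inflect differently (gizehaani, supogarrori), so the last vowel is not what conditions the rule; the final letter is.
"ronur" ends in -r. The stems ending in -r (kenmalor → kenmalorrori, supogar → supogarrori, bemter → bemterrori) double the final consonant and add -ori.
So ronur → ronurrori.

ronurrori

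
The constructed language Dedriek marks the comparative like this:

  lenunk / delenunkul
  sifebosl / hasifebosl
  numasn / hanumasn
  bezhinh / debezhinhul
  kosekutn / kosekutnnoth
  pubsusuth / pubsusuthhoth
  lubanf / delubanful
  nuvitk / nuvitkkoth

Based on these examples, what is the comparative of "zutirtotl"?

numasn and kosekutn both end in -n yet inflect differently (hanumasn, kosekutnnoth), so the final letter is not what conditions the rule; the second-to-last letter is.
"zutirtotl" has second-to-last letter 't'. The stems whose second-to-last letter is 't' (kosekutn → kosekutnnoth, pubsusuth → pubsusuthhoth, nuvitk → nuvitkkoth) double the final consonant and add -oth.
So zutirtotl → zutirtotlloth.

zutirtotlloth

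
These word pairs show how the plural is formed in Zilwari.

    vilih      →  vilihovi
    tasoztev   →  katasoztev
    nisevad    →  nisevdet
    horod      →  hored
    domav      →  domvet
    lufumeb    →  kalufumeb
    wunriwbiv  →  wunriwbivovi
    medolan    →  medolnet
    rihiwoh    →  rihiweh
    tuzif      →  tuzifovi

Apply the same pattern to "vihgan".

wunriwbiv and domav both end in -v yet inflect differently (wunriwbivovi, domvet), so the final letter is not what conditions the rule; the last vowel is.
"vihgan" has last vowel 'a'. The stems whose last vowel is 'a' (domav → domvet, nisevad → nisevdet, medolan → medolnet) delete the last vowel and add -et.
The other patterns: stems whose last vowel is 'i' add -ovi; stems whose last vowel is 'e' add the prefix ka-; stems whose last vowel is 'o' change the last vowel to 'e'.
So vihgan → vihgnet.

vihgnet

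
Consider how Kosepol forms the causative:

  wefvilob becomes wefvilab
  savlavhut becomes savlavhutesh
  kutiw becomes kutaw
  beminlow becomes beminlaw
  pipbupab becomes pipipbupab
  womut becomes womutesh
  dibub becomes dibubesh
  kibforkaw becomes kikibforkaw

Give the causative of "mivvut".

mivvutesh

dibub and pipbupab both end in -b yet inflect differently (dibubesh, pipipbupab), so the final letter is not what conditions the rule; the last vowel is.
"mivvut" has last vowel 'u'. The stems whose last vowel is 'u' (savlavhut → savlavhutesh, dibub → dibubesh, womut → womutesh) add -esh.
The other patterns: stems whose last vowel is 'a' repeat the first consonant+vowel as a prefix; stems whose last vowel is 'i' or 'o' change the last vowel to 'a'.
So mivvut → mivvutesh.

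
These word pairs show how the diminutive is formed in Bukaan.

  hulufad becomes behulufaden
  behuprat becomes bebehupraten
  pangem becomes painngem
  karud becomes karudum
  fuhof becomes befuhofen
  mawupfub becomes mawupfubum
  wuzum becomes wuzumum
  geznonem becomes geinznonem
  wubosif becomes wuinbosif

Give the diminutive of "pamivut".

pamivutum

"pamivut" has last vowel 'u'. The stems whose last vowel is 'u' (wuzum → wuzumum, karud → karudum, mawupfub → mawupfubum) add -um.
So pamivut → pamivutum.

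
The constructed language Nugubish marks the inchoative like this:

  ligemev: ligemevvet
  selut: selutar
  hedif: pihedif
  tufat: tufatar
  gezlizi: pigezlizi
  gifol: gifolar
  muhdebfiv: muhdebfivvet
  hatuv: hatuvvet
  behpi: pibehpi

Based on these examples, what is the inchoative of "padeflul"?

padeflular

"padeflul" ends in -l. The one such stem in the data (gifol → gifolar) adds -ar, so the same rule applies.
So padeflul → padeflular.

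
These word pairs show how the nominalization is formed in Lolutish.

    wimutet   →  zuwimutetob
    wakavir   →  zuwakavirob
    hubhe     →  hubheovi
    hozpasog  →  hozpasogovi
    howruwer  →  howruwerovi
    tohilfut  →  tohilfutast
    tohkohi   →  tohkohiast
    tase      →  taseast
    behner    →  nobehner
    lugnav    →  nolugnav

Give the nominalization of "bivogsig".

nobivogsig

wakavir and howruwer both end in -r yet inflect differently (zuwakavirob, howruwerovi), so the final letter is not what conditions the rule; the first letter is.
"bivogsig" begins with b-. The one such stem in the data (behner → nobehner) adds the prefix no-, so the same rule applies.
So bivogsig → nobivogsig.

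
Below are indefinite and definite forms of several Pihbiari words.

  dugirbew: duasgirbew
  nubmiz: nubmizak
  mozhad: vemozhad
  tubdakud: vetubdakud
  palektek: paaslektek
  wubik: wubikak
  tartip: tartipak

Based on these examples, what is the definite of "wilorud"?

vewilorud

"wilorud" has last vowel 'u'. The one such stem in the data (tubdakud → vetubdakud) adds the prefix ve-, so the same rule applies.
So wilorud → vewilorud.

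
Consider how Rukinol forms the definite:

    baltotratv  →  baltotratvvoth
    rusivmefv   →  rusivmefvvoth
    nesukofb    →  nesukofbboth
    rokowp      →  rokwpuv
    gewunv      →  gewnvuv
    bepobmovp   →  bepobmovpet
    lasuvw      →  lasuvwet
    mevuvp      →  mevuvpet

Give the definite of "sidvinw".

sidvnwuv

bepobmovp and rokowp both end in -p yet inflect differently (bepobmovpet, rokwpuv), so the final letter is not what conditions the rule; the second-to-last letter is.
"sidvinw" has second-to-last letter 'n'. The one such stem in the data (gewunv → gewnvuv) deletes the last vowel and adds -uv (as does rokowp), so the same rule applies.
So sidvinw → sidvnwuv.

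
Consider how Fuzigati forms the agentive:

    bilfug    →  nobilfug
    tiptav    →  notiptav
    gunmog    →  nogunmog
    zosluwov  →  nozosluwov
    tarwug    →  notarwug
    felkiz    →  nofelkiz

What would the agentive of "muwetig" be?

nomuwetig

Every pair shown (bilfug → nobilfug, tiptav → notiptav, gunmog → nogunmog, …) follows the same rule: add the prefix no-.
So muwetig → nomuwetig.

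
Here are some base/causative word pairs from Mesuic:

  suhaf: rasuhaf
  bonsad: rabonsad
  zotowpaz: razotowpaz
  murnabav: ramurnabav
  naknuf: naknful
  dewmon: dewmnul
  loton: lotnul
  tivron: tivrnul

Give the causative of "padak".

rapadak

"padak" has last vowel 'a'. The stems whose last vowel is 'a' (suhaf → rasuhaf, bonsad → rabonsad, zotowpaz → razotowpaz) add the prefix ra-.
The other pattern: stems whose last vowel is 'o' or 'u' delete the last vowel and add -ul.
So padak → rapadak.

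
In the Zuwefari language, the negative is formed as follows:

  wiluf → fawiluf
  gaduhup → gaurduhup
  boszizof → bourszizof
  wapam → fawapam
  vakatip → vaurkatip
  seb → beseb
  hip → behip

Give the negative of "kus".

wiluf and boszizof both end in -f yet inflect differently (fawiluf, bourszizof), so the final letter is not what conditions the rule; the number of vowels is.
"kus" has 1 vowel. The stems with 1 vowel (seb → beseb, hip → behip) add the prefix be-.
So kus → bekus.

bekus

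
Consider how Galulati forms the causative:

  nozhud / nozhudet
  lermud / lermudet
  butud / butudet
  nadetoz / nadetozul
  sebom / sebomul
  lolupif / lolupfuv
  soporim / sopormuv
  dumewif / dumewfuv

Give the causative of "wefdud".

wefdudet

soporim and sebom both end in -m yet inflect differently (sopormuv, sebomul), so the final letter is not what conditions the rule; the last vowel is.
"wefdud" has last vowel 'u'. The stems whose last vowel is 'u' (butud → butudet, nozhud → nozhudet, lermud → lermudet) add -et.
The other patterns: stems whose last vowel is 'i' delete the last vowel and add -uv; stems whose last vowel is 'o' add -ul.
So wefdud → wefdudet.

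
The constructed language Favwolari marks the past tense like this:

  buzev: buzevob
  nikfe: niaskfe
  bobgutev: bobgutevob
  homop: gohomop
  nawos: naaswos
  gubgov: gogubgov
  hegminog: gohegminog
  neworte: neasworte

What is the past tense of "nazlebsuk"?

naaszlebsuk

buzev and gubgov both end in -v yet inflect differently (buzevob, gogubgov), so the final letter is not what conditions the rule; the first letter is.
"nazlebsuk" begins with n-. The stems beginning with n- (nikfe → niaskfe, neworte → neasworte, nawos → naaswos) insert -as- after the first vowel.
The other patterns: stems beginning with b- add -ob; stems beginning with g- or h- add the prefix go-.
So nazlebsuk → naaszlebsuk.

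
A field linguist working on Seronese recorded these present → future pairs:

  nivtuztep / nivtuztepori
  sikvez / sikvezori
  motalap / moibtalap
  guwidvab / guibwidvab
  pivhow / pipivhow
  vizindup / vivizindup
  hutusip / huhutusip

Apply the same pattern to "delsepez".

"delsepez" has last vowel 'e'. The stems whose last vowel is 'e' (nivtuztep → nivtuztepori, sikvez → sikvezori) add -ori.
So delsepez → delsepezori.

delsepezori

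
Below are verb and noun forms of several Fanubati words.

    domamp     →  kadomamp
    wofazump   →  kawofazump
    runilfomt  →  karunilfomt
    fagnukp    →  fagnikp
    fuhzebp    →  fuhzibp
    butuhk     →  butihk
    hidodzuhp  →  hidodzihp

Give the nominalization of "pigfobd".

pigfibd

domamp and fagnukp both end in -p yet inflect differently (kadomamp, fagnikp), so the final letter is not what conditions the rule; the second-to-last letter is.
"pigfobd" has second-to-last letter 'b'. The one such stem in the data (fuhzebp → fuhzibp) changes the last vowel to 'i' (as do fagnukp, butuhk), so the same rule applies.
So pigfobd → pigfibd.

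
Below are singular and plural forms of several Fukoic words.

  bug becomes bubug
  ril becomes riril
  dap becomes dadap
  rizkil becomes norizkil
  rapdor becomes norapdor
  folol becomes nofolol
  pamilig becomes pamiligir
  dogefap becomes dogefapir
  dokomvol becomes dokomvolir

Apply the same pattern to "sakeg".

ril and rizkil both end in -l yet inflect differently (riril, norizkil), so the final letter is not what conditions the rule; the number of vowels is.
"sakeg" has 2 vowels. The stems with 2 vowels (rizkil → norizkil, rapdor → norapdor, folol → nofolol) add the prefix no-.
The other patterns: stems with 1 vowel repeat the first consonant+vowel as a prefix; stems with 3 vowels add -ir.
So sakeg → nosakeg.

nosakeg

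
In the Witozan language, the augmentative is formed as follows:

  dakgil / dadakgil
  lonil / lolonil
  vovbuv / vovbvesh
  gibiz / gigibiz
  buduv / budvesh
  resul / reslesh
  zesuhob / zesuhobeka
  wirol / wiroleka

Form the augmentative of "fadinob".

fadinobeka

"fadinob" has last vowel 'o'. The stems whose last vowel is 'o' (zesuhob → zesuhobeka, wirol → wiroleka) add -eka.
The other patterns: stems whose last vowel is 'u' delete the last vowel and add -esh; stems whose last vowel is 'i' repeat the first consonant+vowel as a prefix.
So fadinob → fadinobeka.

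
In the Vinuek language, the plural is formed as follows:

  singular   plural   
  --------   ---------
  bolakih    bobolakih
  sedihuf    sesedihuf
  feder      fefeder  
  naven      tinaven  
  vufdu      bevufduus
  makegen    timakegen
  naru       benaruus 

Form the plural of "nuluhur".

"nuluhur" ends in -r. The one such stem in the data (feder → fefeder) repeats the first consonant+vowel as a prefix (as do sedihuf, bolakih), so the same rule applies.
The other patterns: stems ending in -n add the prefix ti-; stems ending in -u add be- … -us around the stem.
So nuluhur → nunuluhur.

nunuluhur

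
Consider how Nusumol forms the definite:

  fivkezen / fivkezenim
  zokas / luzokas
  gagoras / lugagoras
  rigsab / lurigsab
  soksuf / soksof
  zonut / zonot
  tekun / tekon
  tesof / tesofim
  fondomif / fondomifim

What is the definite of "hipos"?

soksuf and tesof both end in -f yet inflect differently (soksof, tesofim), so the final letter is not what conditions the rule; the last vowel is.
"hipos" has last vowel 'o'. The one such stem in the data (tesof → tesofim) adds -im, so the same rule applies.
So hipos → hiposim.

hiposim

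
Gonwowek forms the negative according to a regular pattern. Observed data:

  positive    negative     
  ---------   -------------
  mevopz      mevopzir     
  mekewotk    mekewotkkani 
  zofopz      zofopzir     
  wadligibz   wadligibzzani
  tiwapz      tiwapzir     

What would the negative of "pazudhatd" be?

mevopz and wadligibz both end in -z yet inflect differently (mevopzir, wadligibzzani), so the final letter is not what conditions the rule; the second-to-last letter is.
"pazudhatd" has second-to-last letter 't'. The one such stem in the data (mekewotk → mekewotkkani) doubles the final consonant and adds -ani (as does wadligibz), so the same rule applies.
So pazudhatd → pazudhatddani.

pazudhatddani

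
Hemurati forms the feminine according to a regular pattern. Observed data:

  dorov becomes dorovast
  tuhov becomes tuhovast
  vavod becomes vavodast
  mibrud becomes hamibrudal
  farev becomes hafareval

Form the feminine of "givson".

givsonast

dorov and farev both end in -v yet inflect differently (dorovast, hafareval), so the final letter is not what conditions the rule; the last vowel is.
"givson" has last vowel 'o'. The stems whose last vowel is 'o' (dorov → dorovast, vavod → vavodast, tuhov → tuhovast) add -ast.
So givson → givsonast.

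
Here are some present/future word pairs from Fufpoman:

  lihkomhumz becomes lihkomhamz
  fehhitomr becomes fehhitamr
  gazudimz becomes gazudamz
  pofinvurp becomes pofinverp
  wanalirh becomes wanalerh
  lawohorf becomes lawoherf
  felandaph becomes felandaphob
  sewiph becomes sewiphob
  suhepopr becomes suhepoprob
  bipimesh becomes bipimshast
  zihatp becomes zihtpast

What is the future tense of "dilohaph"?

wanalirh and felandaph both end in -h yet inflect differently (wanalerh, felandaphob), so the final letter is not what conditions the rule; the second-to-last letter is.
"dilohaph" has second-to-last letter 'p'. The stems whose second-to-last letter is 'p' (felandaph → felandaphob, sewiph → sewiphob, suhepopr → suhepoprob) add -ob.
The other patterns: stems whose second-to-last letter is 'm' change the last vowel to 'a'; stems whose second-to-last letter is 'r' change the last vowel to 'e'; stems whose second-to-last letter is 's' or 't' delete the last vowel and add -ast.
So dilohaph → dilohaphob.

dilohaphob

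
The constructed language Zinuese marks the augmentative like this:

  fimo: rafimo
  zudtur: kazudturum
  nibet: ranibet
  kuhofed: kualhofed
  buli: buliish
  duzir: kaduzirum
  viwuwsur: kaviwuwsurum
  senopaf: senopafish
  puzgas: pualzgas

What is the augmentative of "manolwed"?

nibet and kuhofed both have last vowel 'e' yet inflect differently (ranibet, kualhofed), so the last vowel is not what conditions the rule; the final letter is.
"manolwed" ends in -d. The one such stem in the data (kuhofed → kualhofed) inserts -al- after the first vowel (as does puzgas), so the same rule applies.
So manolwed → maalnolwed.

maalnolwed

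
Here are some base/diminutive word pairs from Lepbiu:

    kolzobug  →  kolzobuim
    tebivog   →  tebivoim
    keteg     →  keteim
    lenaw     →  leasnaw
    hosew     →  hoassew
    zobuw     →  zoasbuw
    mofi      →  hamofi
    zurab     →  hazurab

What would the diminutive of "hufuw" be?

huasfuw

keteg and hosew both have last vowel 'e' yet inflect differently (keteim, hoassew), so the last vowel is not what conditions the rule; the final letter is.
"hufuw" ends in -w. The stems ending in -w (lenaw → leasnaw, hosew → hoassew, zobuw → zoasbuw) insert -as- after the first vowel.
The other patterns: stems ending in -g drop the final letter and add -im; stems ending in -b or -i add the prefix ha-.
So hufuw → huasfuw.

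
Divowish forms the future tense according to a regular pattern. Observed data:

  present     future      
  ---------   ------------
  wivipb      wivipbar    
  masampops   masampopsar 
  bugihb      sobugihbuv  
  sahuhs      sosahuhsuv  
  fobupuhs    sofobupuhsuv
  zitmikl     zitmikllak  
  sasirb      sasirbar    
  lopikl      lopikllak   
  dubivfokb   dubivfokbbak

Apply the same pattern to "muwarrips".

muwarripsar

dubivfokb and bugihb both end in -b yet inflect differently (dubivfokbbak, sobugihbuv), so the final letter is not what conditions the rule; the second-to-last letter is.
"muwarrips" has second-to-last letter 'p'. The stems whose second-to-last letter is 'p' (masampops → masampopsar, wivipb → wivipbar) add -ar.
The other patterns: stems whose second-to-last letter is 'k' double the final consonant and add -ak; stems whose second-to-last letter is 'h' add so- … -uv around the stem.
So muwarrips → muwarripsar.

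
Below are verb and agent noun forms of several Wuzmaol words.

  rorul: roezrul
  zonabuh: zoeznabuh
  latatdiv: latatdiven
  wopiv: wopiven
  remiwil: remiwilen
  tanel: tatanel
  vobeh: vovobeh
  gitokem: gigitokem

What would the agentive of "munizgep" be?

tanel and remiwil both end in -l yet inflect differently (tatanel, remiwilen), so the final letter is not what conditions the rule; the last vowel is.
"munizgep" has last vowel 'e'. The stems whose last vowel is 'e' (vobeh → vovobeh, tanel → tatanel, gitokem → gigitokem) repeat the first consonant+vowel as a prefix.
The other patterns: stems whose last vowel is 'i' add -en; stems whose last vowel is 'u' insert -ez- after the first vowel.
So munizgep → mumunizgep.

mumunizgep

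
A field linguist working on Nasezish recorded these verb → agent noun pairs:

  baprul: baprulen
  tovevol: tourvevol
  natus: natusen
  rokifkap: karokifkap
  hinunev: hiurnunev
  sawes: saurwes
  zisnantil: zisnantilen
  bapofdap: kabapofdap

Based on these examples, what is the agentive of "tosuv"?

tosuven

baprul and tovevol both end in -l yet inflect differently (baprulen, tourvevol), so the final letter is not what conditions the rule; the last vowel is.
"tosuv" has last vowel 'u'. The stems whose last vowel is 'u' (baprul → baprulen, natus → natusen) add -en.
The other patterns: stems whose last vowel is 'a' add the prefix ka-; stems whose last vowel is 'e' or 'o' insert -ur- after the first vowel.
So tosuv → tosuven.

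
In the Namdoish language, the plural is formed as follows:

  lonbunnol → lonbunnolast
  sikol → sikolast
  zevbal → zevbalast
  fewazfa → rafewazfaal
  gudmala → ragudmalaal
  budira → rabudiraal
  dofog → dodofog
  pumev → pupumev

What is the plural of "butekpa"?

rabutekpaal

"butekpa" ends in -a. The stems ending in -a (fewazfa → rafewazfaal, gudmala → ragudmalaal, budira → rabudiraal) add ra- … -al around the stem.
So butekpa → rabutekpaal.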